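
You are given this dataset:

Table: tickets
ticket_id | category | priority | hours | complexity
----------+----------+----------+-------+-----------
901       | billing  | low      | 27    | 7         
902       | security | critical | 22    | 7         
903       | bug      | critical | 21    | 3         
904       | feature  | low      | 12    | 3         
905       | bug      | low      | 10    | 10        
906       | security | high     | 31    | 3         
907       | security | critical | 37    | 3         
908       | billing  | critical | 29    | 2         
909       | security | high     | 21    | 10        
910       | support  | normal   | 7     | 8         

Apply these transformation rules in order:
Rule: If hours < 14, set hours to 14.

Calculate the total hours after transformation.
230

Step 1: 3 records have hours < 14
Step 2: These records originally summed to 29
Step 3: After setting to minimum: 3 × 14 = 42
Step 4: Unaffected records sum: 188
Step 5: Final sum = 42 + 188 = 230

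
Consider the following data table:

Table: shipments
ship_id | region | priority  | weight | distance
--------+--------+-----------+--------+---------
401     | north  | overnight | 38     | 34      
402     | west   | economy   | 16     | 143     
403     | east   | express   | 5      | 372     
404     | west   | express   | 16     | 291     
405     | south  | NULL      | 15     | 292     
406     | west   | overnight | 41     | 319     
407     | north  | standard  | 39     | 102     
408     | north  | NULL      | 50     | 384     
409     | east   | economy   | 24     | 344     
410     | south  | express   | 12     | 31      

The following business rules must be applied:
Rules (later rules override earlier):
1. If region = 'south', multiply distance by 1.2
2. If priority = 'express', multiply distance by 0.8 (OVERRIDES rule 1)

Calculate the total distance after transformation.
2231.6

Step 1: Rule 2 takes priority for records with priority = 'express'
  - 3 records: 694 × 0.8 = 555.2
Step 2: Rule 1 applies to remaining records with region = 'south'
  - 1 records: 292 × 1.2 = 350.4
Step 3: Other records unchanged: 1326
Step 4: Final sum = 555.2 + 350.4 + 1326 = 2231.6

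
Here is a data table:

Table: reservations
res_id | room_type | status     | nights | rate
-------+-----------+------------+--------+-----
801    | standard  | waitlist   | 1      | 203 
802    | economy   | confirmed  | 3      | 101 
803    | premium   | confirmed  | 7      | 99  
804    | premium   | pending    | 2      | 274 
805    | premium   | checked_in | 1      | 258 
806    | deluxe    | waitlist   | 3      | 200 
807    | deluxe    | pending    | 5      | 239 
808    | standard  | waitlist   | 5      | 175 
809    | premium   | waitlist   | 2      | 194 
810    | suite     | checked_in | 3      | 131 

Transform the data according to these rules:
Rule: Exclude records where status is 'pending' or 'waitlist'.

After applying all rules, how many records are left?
4

Step 1: Count records to exclude
  - 2 (pending) + 4 (waitlist) = 6 records
Step 2: Total records: 10
Step 3: Remaining = 10 - 6 = 4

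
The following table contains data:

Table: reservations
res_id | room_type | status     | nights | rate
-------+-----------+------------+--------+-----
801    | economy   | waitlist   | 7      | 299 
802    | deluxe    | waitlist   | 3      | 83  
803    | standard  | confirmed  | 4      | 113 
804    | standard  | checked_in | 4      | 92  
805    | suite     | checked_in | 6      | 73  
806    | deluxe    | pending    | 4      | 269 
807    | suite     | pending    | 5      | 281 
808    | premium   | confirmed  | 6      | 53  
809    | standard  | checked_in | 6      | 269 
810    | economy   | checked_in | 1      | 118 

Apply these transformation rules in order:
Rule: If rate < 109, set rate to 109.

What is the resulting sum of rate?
1785

Step 1: 4 records have rate < 109
Step 2: These records originally summed to 301
Step 3: After setting to minimum: 4 × 109 = 436
Step 4: Unaffected records sum: 1349
Step 5: Final sum = 436 + 1349 = 1785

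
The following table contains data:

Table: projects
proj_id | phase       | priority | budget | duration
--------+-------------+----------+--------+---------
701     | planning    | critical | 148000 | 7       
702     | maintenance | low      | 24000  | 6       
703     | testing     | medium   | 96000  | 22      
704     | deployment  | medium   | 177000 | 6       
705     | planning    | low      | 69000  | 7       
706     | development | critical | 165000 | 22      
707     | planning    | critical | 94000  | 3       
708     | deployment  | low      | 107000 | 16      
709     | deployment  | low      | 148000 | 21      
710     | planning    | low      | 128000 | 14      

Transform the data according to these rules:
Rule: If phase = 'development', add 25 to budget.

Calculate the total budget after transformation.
1156025

Step 1: Count records where phase = 'development': 1
Step 2: Total bonus added: 1 × 25 = 25
Step 3: Original sum of budget: 1156000
Step 4: Final sum = 1156000 + 25 = 1156025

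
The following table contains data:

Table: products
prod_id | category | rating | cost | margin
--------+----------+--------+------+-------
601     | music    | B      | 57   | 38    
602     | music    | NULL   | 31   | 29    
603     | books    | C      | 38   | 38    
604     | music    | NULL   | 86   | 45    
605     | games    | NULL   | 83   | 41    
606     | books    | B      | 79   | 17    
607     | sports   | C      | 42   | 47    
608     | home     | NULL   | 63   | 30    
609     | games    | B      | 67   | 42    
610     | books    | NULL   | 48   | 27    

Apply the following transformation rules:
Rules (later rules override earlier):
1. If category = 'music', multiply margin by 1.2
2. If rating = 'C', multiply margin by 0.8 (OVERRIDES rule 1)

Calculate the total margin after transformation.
359.4

Step 1: Rule 2 takes priority for records with rating = 'C'
  - 2 records: 85 × 0.8 = 68.0
Step 2: Rule 1 applies to remaining records with category = 'music'
  - 3 records: 112 × 1.2 = 134.4
Step 3: Other records unchanged: 157
Step 4: Final sum = 68.0 + 134.4 + 157 = 359.4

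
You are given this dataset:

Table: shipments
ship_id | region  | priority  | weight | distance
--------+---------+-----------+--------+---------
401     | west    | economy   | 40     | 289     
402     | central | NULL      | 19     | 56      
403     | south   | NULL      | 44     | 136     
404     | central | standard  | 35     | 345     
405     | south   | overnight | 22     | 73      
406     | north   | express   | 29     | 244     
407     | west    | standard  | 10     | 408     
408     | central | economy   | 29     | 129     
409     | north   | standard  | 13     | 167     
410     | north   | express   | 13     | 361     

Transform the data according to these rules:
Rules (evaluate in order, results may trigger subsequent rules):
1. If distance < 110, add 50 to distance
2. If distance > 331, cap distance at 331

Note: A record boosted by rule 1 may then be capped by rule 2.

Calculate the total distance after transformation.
2187

Step 1: Apply rule 1 to records with distance < 110
  - 2 records get bonus of 50
  - Of these, 0 records then exceed 331 and get capped
Step 2: Apply rule 2 to records with distance > 331
  - 3 records (original) are capped
Step 3: Calculate final sum = 2187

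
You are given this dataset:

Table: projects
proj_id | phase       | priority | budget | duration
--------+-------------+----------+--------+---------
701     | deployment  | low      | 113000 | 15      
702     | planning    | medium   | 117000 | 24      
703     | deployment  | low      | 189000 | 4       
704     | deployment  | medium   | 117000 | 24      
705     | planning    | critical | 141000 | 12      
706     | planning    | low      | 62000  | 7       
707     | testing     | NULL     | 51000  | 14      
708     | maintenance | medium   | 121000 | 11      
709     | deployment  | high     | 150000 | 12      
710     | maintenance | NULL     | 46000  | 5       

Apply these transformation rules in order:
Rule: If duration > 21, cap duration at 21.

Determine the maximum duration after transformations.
21

Step 1: Original maximum duration = 24
Step 2: Apply cap at 21
Step 3: 2 records had duration > 21 and were capped
Step 4: Maximum after transformation = 21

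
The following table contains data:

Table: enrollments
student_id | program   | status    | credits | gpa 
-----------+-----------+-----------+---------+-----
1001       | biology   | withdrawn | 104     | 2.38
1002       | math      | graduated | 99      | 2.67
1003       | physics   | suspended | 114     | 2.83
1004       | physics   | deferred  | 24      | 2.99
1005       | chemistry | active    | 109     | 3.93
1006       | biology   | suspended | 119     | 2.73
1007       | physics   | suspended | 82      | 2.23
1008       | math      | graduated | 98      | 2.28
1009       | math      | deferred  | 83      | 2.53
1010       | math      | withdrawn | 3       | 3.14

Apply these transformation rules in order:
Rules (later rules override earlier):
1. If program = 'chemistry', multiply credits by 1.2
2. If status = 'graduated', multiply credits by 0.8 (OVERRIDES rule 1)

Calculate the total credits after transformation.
817.4

Step 1: Rule 2 takes priority for records with status = 'graduated'
  - 2 records: 197 × 0.8 = 157.6
Step 2: Rule 1 applies to remaining records with program = 'chemistry'
  - 1 records: 109 × 1.2 = 130.8
Step 3: Other records unchanged: 529
Step 4: Final sum = 157.6 + 130.8 + 529 = 817.4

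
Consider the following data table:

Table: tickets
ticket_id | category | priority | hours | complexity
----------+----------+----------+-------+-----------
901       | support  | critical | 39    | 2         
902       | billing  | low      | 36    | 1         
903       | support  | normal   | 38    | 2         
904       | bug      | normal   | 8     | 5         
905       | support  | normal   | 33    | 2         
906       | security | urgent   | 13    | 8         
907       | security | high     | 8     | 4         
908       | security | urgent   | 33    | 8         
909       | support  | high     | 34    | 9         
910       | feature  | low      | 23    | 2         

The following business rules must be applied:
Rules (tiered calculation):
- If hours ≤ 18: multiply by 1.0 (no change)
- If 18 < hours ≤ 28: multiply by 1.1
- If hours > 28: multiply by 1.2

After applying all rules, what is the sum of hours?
309.9

Step 1: Tier 1 (hours ≤ 18): 3 records, sum = 29 × 1.0 = 29.0
Step 2: Tier 2 (18 < hours ≤ 28): 1 records, sum = 23 × 1.1 = 25.3
Step 3: Tier 3 (hours > 28): 6 records, sum = 213 × 1.2 = 255.6
Step 4: Final sum = 29.0 + 25.3 + 255.6 = 309.9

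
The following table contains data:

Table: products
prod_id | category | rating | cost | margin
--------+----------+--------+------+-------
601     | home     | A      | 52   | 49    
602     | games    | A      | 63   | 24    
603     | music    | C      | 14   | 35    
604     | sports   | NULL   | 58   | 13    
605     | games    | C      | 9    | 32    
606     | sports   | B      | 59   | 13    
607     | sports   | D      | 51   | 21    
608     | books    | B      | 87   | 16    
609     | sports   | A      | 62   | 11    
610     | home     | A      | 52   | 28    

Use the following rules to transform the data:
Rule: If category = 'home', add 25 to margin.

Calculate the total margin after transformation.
292

Step 1: Count records where category = 'home': 2
Step 2: Total bonus added: 2 × 25 = 50
Step 3: Original sum of margin: 242
Step 4: Final sum = 242 + 50 = 292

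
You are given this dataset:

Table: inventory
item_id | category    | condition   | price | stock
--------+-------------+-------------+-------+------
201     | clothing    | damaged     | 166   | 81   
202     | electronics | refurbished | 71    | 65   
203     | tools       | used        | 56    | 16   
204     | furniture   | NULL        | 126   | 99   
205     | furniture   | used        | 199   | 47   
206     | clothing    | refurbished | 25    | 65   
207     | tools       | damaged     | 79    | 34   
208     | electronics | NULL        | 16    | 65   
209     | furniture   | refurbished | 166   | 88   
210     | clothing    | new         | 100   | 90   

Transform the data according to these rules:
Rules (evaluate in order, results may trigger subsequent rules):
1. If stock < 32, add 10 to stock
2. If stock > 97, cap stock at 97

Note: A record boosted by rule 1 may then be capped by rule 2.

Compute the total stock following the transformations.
658

Step 1: Apply rule 1 to records with stock < 32
  - 1 records get bonus of 10
  - Of these, 0 records then exceed 97 and get capped
Step 2: Apply rule 2 to records with stock > 97
  - 1 records (original) are capped
Step 3: Calculate final sum = 658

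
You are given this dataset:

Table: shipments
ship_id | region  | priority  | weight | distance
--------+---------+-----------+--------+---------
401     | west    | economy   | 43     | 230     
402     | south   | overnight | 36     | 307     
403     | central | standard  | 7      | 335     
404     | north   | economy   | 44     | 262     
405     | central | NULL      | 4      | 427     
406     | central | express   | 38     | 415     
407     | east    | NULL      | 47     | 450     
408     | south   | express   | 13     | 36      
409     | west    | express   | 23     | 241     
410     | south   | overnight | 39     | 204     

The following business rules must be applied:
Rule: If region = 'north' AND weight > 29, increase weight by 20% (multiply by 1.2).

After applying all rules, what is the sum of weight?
302.8

Step 1: Find records where region = 'north' AND weight > 29
Step 2: 1 records match, summing to 44
Step 3: After multiplier: 44 × 1.2 = 52.8
Step 4: Unaffected records sum: 250
Step 5: Final sum = 52.8 + 250 = 302.8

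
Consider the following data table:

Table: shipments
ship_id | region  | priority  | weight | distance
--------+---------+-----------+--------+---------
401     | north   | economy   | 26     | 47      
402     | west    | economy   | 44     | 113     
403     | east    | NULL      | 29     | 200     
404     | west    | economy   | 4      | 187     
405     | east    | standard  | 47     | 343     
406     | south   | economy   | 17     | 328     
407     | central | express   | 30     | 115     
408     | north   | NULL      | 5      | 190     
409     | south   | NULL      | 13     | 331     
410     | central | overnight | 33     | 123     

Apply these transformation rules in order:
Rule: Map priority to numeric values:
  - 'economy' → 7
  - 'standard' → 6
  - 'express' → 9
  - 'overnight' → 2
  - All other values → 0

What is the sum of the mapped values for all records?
45

Step 1: Apply mapping to each record
Step 2: Count by status:
  'economy': 4 records × 7 = 28
  'standard': 1 records × 6 = 6
  'express': 1 records × 9 = 9
  'overnight': 1 records × 2 = 2
Step 3: Sum all mapped values = 45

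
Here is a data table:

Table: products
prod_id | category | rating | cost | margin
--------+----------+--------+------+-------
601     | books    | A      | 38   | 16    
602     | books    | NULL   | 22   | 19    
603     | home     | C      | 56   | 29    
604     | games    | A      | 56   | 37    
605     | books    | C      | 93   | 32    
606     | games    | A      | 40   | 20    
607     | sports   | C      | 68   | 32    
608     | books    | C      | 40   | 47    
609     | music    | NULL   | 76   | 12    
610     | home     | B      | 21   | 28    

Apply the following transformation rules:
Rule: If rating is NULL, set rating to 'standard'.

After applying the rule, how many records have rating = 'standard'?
2

Step 1: Count records where rating IS NULL
Step 2: Found 2 records with NULL rating
Step 3: These records will have rating set to 'standard'
Step 4: Records already having rating = 'standard': 0
Step 5: Answer: 2 + 0 = 2 records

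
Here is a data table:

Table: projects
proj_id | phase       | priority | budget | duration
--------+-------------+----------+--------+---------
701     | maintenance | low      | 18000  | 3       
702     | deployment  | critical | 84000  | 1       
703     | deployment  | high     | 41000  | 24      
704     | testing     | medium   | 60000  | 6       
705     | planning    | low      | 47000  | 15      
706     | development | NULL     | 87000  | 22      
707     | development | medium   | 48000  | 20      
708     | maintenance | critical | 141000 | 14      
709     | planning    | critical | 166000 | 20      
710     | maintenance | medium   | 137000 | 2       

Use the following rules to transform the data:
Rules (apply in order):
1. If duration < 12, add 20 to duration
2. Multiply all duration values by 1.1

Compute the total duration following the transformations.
227.7

Step 1: Apply Rule 1 - Add 20 to records with duration < 12
  - 4 records affected: 12 + (4 × 20) = 92
  - Unaffected records: 115
  - Sum after Rule 1: 207
Step 2: Apply Rule 2 - Multiply all by 1.1
  - 207 × 1.1 = 227.7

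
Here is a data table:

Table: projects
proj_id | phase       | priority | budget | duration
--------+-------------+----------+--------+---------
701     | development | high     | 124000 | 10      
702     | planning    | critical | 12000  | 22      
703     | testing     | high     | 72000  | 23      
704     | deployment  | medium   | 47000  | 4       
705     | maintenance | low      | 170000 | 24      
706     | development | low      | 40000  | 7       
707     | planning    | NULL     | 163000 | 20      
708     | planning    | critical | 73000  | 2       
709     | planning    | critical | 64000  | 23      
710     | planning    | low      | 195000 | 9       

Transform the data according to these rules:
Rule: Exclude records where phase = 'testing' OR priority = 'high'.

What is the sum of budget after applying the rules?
764000

Step 1: Find records where phase = 'testing' OR priority = 'high'
Step 2: 2 records match, summing to 196000
Step 3: Original sum: 960000
Step 4: Remaining sum = 960000 - 196000 = 764000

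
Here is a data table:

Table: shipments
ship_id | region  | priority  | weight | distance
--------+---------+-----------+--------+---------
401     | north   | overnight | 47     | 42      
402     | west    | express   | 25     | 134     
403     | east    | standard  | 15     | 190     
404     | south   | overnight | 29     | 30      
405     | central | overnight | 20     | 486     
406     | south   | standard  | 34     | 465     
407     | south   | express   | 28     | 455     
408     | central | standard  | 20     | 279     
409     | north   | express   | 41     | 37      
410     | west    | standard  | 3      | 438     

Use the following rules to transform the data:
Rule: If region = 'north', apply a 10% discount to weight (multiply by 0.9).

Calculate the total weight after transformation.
253.2

Step 1: Records with region = 'north' have total weight = 88
Step 2: Apply multiplier: 88 × 0.9 = 79.2
Step 3: Other records total: 174
Step 4: Final sum = 79.2 + 174 = 253.2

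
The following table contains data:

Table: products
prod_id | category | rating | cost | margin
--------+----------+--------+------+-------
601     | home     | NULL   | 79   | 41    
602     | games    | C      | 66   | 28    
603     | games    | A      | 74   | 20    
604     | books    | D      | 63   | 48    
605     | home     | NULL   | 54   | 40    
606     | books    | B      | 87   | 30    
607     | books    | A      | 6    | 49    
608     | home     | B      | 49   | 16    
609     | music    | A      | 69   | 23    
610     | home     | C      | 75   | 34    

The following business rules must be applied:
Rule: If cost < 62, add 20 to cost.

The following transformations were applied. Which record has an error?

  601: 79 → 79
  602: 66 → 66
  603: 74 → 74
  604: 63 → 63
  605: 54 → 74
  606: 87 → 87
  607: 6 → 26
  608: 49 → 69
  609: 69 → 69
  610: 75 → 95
Record 610 has an error. The correct transformed value should be 75, not 95.

Step 1: Check each record against the rule
Step 2: Record 610 has cost = 75
Step 3: Since 75 >= 62, the bonus should not have been applied
Step 4: Correct value = 75, but claimed value = 95
Conclusion: Record 610 has the error.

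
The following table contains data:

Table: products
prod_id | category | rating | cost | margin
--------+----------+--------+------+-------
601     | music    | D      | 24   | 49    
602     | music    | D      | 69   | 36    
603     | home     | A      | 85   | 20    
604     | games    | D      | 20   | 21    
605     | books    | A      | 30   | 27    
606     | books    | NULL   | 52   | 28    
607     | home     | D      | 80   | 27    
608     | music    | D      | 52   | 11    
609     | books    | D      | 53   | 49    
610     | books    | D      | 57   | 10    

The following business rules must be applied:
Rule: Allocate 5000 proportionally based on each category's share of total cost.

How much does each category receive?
books: 1839.08, games: 191.57, home: 1580.46, music: 1388.89

Step 1: Calculate total cost = 522
Step 2: Calculate each category's proportion:
  books: 192/522 = 36.78% → 1839.08
  games: 20/522 = 3.83% → 191.57
  home: 165/522 = 31.61% → 1580.46
  music: 145/522 = 27.78% → 1388.89
Step 3: Verify: sum of allocations ≈ 5000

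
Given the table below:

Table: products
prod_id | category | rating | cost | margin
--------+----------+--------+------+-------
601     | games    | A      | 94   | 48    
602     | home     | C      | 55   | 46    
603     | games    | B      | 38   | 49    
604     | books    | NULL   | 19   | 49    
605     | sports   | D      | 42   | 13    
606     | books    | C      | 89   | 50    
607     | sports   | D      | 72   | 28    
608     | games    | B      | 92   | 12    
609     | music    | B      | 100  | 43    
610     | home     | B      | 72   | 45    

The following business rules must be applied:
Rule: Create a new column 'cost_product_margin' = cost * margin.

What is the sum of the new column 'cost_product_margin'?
25491

Step 1: For each record, compute cost * margin
Example calculations:
  94 * 48 = 4512
  55 * 46 = 2530
  38 * 49 = 1862
  ...
Step 2: Sum all derived values
Step 3: Total = 25491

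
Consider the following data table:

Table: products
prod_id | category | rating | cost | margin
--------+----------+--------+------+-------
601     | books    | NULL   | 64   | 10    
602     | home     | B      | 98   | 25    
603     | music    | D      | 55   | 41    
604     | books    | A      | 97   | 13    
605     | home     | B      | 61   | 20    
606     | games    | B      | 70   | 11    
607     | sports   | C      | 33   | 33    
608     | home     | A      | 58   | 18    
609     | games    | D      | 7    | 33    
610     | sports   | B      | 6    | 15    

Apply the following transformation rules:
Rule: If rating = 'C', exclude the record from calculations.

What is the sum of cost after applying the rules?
516

Step 1: Identify records where rating = 'C'
Step 2: The excluded records sum to 33
Step 3: Original total cost = 549
Step 4: Remaining total = 549 - 33 = 516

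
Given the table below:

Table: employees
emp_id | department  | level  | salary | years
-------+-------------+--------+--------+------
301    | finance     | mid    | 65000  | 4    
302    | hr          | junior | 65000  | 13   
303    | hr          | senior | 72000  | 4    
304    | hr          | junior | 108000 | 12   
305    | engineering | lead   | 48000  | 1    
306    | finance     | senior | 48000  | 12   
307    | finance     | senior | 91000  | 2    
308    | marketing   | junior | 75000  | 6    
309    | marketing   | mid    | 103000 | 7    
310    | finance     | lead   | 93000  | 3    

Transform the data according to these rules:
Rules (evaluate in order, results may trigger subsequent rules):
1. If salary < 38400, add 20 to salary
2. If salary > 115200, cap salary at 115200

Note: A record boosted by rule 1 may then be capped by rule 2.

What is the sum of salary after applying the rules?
768000

Step 1: Apply rule 1 to records with salary < 38400
  - 0 records get bonus of 20
  - Of these, 0 records then exceed 115200 and get capped
Step 2: Apply rule 2 to records with salary > 115200
  - 0 records (original) are capped
Step 3: Calculate final sum = 768000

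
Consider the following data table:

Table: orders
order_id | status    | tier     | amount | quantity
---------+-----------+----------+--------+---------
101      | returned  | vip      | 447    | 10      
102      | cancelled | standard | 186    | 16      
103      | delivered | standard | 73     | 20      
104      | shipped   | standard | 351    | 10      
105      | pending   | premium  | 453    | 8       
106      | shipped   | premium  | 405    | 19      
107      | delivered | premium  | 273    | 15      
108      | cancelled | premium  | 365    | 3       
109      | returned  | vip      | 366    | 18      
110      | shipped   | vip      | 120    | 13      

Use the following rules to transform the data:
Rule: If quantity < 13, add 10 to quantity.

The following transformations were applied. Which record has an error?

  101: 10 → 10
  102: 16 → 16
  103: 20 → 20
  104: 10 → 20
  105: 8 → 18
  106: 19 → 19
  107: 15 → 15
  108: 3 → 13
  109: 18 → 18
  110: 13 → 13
Record 101 has an error. The correct transformed value should be 20, not 10.

Step 1: Check each record against the rule
Step 2: Record 101 has quantity = 10
Step 3: Since 10 < 13, the bonus should have been applied
Step 4: Correct value = 20, but claimed value = 10
Conclusion: Record 101 has the error.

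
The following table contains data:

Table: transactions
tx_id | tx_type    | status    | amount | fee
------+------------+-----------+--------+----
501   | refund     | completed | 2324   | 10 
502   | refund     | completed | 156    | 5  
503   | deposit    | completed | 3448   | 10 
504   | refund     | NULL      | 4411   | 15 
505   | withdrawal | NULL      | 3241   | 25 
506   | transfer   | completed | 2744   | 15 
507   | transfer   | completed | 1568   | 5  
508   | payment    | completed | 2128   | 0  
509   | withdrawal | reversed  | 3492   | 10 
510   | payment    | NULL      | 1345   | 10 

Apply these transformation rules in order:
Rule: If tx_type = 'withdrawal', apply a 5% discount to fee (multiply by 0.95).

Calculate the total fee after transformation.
103.25

Step 1: Records with tx_type = 'withdrawal' have total fee = 35
Step 2: Apply multiplier: 35 × 0.95 = 33.25
Step 3: Other records total: 70
Step 4: Final sum = 33.25 + 70 = 103.25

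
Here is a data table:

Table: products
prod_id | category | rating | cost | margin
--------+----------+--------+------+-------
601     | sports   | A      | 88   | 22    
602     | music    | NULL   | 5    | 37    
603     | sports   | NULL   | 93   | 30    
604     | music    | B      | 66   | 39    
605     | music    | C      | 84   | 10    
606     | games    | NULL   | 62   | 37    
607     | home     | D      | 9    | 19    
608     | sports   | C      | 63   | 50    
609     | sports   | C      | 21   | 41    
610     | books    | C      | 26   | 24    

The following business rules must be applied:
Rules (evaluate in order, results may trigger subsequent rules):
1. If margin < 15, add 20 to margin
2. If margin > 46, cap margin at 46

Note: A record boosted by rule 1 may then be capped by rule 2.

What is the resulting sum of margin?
325

Step 1: Apply rule 1 to records with margin < 15
  - 1 records get bonus of 20
  - Of these, 0 records then exceed 46 and get capped
Step 2: Apply rule 2 to records with margin > 46
  - 1 records (original) are capped
Step 3: Calculate final sum = 325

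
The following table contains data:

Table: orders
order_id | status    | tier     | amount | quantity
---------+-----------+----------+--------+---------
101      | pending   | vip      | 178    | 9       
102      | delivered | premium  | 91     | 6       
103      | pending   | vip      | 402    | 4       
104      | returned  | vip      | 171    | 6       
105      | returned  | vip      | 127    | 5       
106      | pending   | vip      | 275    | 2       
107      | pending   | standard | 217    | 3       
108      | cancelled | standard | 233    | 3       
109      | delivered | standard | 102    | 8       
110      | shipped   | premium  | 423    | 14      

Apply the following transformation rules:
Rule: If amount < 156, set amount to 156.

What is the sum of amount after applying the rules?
2367

Step 1: 3 records have amount < 156
Step 2: These records originally summed to 320
Step 3: After setting to minimum: 3 × 156 = 468
Step 4: Unaffected records sum: 1899
Step 5: Final sum = 468 + 1899 = 2367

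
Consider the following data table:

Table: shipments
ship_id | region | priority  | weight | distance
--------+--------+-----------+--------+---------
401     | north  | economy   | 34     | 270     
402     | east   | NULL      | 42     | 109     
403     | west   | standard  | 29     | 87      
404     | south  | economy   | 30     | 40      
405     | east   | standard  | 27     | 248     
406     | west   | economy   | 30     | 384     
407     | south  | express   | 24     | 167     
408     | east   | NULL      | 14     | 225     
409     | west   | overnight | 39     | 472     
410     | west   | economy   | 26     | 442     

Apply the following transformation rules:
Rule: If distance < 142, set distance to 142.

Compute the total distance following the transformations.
2634

Step 1: 3 records have distance < 142
Step 2: These records originally summed to 236
Step 3: After setting to minimum: 3 × 142 = 426
Step 4: Unaffected records sum: 2208
Step 5: Final sum = 426 + 2208 = 2634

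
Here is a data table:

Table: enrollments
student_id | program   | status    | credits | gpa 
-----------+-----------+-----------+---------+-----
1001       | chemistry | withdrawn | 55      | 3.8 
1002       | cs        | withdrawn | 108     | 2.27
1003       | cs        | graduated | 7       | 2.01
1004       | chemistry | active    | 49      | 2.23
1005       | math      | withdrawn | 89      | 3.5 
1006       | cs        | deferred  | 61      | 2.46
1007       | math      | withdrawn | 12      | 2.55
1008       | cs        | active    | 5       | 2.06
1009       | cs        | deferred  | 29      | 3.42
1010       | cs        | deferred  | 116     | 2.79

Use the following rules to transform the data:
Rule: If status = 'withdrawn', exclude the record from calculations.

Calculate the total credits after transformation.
267

Step 1: Identify records where status = 'withdrawn'
Step 2: The excluded records sum to 264
Step 3: Original total credits = 531
Step 4: Remaining total = 531 - 264 = 267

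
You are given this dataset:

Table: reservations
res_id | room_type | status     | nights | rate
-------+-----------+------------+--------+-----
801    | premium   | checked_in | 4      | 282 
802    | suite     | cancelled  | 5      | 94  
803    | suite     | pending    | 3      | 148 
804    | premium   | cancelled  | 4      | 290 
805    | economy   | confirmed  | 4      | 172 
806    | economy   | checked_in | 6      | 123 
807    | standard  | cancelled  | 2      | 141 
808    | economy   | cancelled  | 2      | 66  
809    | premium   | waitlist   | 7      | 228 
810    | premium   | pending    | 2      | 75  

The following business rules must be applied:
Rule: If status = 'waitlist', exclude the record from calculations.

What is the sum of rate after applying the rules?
1391

Step 1: Identify records where status = 'waitlist'
Step 2: The excluded records sum to 228
Step 3: Original total rate = 1619
Step 4: Remaining total = 1619 - 228 = 1391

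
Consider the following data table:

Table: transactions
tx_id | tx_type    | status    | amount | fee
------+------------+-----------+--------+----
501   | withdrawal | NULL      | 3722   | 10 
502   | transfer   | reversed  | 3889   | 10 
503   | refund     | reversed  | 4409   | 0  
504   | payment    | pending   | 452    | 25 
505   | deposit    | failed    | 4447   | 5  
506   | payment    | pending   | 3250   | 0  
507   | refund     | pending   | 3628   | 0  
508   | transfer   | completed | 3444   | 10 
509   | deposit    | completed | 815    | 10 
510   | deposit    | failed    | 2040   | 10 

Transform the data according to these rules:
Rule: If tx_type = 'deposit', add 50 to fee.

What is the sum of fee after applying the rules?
230

Step 1: Count records where tx_type = 'deposit': 3
Step 2: Total bonus added: 3 × 50 = 150
Step 3: Original sum of fee: 80
Step 4: Final sum = 80 + 150 = 230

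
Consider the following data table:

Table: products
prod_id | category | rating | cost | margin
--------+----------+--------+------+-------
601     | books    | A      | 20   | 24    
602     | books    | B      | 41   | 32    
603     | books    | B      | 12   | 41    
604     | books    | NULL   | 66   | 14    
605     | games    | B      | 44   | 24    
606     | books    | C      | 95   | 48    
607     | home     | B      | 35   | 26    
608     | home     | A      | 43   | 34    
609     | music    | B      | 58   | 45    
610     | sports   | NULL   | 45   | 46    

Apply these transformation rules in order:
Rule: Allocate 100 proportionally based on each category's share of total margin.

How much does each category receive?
books: 47.6, games: 7.19, home: 17.96, music: 13.47, sports: 13.77

Step 1: Calculate total margin = 334
Step 2: Calculate each category's proportion:
  books: 159/334 = 47.60% → 47.6
  games: 24/334 = 7.19% → 7.19
  home: 60/334 = 17.96% → 17.96
  music: 45/334 = 13.47% → 13.47
  sports: 46/334 = 13.77% → 13.77
Step 3: Verify: sum of allocations ≈ 100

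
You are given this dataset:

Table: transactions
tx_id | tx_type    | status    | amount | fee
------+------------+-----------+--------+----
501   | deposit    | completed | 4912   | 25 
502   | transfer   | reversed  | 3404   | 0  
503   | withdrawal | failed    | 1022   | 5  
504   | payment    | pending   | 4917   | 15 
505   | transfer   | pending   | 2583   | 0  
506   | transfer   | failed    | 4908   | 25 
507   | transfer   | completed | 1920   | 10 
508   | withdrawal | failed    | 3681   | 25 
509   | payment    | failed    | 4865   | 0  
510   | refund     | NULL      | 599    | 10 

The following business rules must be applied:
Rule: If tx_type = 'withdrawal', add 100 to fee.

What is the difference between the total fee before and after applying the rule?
200

Step 1: Original sum of fee = 115
Step 2: 2 records have tx_type = 'withdrawal'
Step 3: Each affected record changes by 100
Step 4: Total change = 2 × 100 = 200
Step 5: New sum = 115 + 200 = 315
Step 6: Difference = |315 - 115| = 200
        (Sum increased by 200)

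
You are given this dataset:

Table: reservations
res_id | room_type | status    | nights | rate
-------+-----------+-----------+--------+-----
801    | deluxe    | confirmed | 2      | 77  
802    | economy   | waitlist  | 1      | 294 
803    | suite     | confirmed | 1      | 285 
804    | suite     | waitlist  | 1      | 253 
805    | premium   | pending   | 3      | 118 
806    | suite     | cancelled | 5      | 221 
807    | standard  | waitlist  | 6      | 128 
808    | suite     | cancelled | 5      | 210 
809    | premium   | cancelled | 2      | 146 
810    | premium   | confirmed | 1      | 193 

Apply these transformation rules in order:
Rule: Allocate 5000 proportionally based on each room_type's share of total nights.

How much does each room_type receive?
deluxe: 370.37, economy: 185.19, premium: 1111.11, standard: 1111.11, suite: 2222.22

Step 1: Calculate total nights = 27
Step 2: Calculate each room_type's proportion:
  deluxe: 2/27 = 7.41% → 370.37
  economy: 1/27 = 3.70% → 185.19
  premium: 6/27 = 22.22% → 1111.11
  standard: 6/27 = 22.22% → 1111.11
  suite: 12/27 = 44.44% → 2222.22
Step 3: Verify: sum of allocations ≈ 5000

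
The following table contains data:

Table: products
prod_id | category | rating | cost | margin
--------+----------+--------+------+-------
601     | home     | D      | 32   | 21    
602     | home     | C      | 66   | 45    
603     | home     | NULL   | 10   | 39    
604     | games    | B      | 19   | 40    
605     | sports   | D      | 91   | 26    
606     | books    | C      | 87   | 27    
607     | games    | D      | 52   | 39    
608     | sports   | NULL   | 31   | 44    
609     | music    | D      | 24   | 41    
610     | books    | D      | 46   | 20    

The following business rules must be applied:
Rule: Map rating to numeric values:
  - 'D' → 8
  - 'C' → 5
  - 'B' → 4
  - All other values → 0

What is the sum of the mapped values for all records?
54

Step 1: Apply mapping to each record
Step 2: Count by status:
  'D': 5 records × 8 = 40
  'C': 2 records × 5 = 10
  'B': 1 records × 4 = 4
Step 3: Sum all mapped values = 54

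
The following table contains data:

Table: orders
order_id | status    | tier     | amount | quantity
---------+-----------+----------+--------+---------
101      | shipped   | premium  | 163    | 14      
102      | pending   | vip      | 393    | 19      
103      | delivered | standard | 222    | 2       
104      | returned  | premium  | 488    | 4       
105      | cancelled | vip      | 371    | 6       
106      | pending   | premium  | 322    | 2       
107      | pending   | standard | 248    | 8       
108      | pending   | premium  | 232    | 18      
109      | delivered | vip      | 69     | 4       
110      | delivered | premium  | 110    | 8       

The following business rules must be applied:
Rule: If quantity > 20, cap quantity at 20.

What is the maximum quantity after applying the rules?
19

Step 1: Original maximum quantity = 19
Step 2: Check cap of 20 against maximum
Step 3: No records exceed the cap (max 19 <= cap 20), so no capping applies
Step 4: Maximum after transformation = 19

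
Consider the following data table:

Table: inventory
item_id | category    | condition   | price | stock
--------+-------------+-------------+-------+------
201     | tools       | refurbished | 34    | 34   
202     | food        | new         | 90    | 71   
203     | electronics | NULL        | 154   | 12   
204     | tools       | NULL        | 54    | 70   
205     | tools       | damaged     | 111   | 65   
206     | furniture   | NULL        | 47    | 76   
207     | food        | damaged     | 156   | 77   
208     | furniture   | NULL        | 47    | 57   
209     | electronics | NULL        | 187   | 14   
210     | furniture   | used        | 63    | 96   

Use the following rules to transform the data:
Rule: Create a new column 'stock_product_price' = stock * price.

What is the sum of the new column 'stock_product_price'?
47318

Step 1: For each record, compute stock * price
Example calculations:
  34 * 34 = 1156
  71 * 90 = 6390
  12 * 154 = 1848
  ...
Step 2: Sum all derived values
Step 3: Total = 47318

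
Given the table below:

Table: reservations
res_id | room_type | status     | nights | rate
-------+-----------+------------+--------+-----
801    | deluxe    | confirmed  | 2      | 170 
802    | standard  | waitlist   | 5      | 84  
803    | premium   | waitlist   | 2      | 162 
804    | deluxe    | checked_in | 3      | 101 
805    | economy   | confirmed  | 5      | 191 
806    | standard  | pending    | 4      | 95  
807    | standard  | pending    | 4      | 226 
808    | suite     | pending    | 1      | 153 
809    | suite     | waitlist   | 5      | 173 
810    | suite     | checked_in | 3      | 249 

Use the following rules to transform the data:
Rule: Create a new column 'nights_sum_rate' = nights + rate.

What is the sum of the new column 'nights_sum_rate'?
1638

Step 1: For each record, compute nights + rate
Example calculations:
  2 + 170 = 172
  5 + 84 = 89
  2 + 162 = 164
  ...
Step 2: Sum all derived values
Step 3: Total = 1638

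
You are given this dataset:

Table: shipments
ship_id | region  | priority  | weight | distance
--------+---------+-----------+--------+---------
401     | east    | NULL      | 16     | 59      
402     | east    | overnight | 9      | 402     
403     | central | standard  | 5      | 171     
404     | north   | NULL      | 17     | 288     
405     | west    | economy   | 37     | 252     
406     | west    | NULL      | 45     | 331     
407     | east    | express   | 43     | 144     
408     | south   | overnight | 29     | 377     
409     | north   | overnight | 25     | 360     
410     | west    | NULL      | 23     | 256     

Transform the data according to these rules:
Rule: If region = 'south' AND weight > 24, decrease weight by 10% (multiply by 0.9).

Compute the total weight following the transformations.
246.1

Step 1: Find records where region = 'south' AND weight > 24
Step 2: 1 records match, summing to 29
Step 3: After multiplier: 29 × 0.9 = 26.1
Step 4: Unaffected records sum: 220
Step 5: Final sum = 26.1 + 220 = 246.1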